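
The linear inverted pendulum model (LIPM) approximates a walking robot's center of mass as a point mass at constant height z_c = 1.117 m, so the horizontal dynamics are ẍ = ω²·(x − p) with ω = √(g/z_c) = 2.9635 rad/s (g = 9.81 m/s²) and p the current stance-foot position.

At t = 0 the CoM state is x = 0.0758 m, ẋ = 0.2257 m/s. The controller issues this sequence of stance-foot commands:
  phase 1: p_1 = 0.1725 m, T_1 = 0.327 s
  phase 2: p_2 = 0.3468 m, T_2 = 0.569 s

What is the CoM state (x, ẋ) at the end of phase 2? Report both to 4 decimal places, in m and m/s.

x = -0.2921, ẋ = -1.7617

phase 1: p=0.1725, T=0.327, ωT=0.969064, cosh=1.507458, sinh=1.128020; start (x,ẋ)=(0.075800, 0.225700) → end (x,ẋ)=(0.112639, 0.016976)
phase 2: p=0.3468, T=0.569, ωT=1.686231, cosh=2.792156, sinh=2.606940; start (x,ẋ)=(0.112639, 0.016976) → end (x,ẋ)=(-0.292081, -1.761652)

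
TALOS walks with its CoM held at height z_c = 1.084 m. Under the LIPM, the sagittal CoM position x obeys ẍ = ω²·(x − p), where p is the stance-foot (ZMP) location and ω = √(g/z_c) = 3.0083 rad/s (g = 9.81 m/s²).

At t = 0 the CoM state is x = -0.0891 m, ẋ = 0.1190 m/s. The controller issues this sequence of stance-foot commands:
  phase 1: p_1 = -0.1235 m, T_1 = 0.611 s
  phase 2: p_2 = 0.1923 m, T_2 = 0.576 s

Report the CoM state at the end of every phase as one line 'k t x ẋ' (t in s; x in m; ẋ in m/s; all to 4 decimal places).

1 0.6110 0.1085 0.7003
2 1.1870 0.5856 1.3517

phase 1: p=-0.1235, T=0.611, ωT=1.838071, cosh=3.221765, sinh=3.062641; start (x,ẋ)=(-0.089100, 0.119000) → end (x,ẋ)=(0.108478, 0.700329)
phase 2: p=0.1923, T=0.576, ωT=1.732781, cosh=2.916577, sinh=2.739785; start (x,ẋ)=(0.108478, 0.700329) → end (x,ẋ)=(0.585646, 1.351697)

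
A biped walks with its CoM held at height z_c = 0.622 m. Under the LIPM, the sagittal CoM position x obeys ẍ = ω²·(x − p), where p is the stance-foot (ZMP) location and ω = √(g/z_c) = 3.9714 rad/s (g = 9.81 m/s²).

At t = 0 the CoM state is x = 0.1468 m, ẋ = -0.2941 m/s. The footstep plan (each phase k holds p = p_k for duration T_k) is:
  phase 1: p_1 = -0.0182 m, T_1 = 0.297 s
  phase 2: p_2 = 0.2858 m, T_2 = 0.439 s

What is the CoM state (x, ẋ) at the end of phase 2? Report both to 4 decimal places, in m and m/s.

x = 0.2423, ẋ = -0.0127

phase 1: p=-0.0182, T=0.297, ωT=1.179506, cosh=1.780098, sinh=1.472668; start (x,ẋ)=(0.146800, -0.294100) → end (x,ẋ)=(0.166459, 0.441484)
phase 2: p=0.2858, T=0.439, ωT=1.743445, cosh=2.945960, sinh=2.771043; start (x,ẋ)=(0.166459, 0.441484) → end (x,ẋ)=(0.242270, -0.012748)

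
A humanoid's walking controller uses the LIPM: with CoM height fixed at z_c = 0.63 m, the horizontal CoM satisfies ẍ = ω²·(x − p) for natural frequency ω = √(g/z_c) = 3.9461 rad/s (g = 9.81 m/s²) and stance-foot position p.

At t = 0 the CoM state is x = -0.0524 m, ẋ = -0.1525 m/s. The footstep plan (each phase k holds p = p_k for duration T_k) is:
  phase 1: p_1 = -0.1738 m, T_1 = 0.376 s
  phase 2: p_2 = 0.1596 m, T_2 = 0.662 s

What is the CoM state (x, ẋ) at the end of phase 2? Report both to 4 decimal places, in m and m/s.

phase 1: p=-0.1738, T=0.376, ωT=1.483734, cosh=2.318084, sinh=2.091294; start (x,ẋ)=(-0.052400, -0.152500) → end (x,ẋ)=(0.026796, 0.648340)
phase 2: p=0.1596, T=0.662, ωT=2.612318, cosh=6.851989, sinh=6.778624; start (x,ẋ)=(0.026796, 0.648340) → end (x,ẋ)=(0.363348, 0.890022)

x = 0.3633, ẋ = 0.8900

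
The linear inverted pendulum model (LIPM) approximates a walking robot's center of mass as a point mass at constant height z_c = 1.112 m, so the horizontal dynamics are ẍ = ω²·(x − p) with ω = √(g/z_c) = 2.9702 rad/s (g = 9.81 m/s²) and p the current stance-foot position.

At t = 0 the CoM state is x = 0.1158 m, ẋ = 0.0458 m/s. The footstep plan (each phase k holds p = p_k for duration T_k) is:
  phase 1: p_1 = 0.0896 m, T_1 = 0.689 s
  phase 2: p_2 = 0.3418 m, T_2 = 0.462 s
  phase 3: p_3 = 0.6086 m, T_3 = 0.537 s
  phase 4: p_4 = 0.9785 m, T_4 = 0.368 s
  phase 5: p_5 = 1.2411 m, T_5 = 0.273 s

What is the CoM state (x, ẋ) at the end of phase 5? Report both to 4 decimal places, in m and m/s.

phase 1: p=0.0896, T=0.689, ωT=2.046468, cosh=3.934851, sinh=3.805661; start (x,ẋ)=(0.115800, 0.045800) → end (x,ẋ)=(0.251376, 0.476370)
phase 2: p=0.3418, T=0.462, ωT=1.372232, cosh=2.098843, sinh=1.845303; start (x,ẋ)=(0.251376, 0.476370) → end (x,ẋ)=(0.447969, 0.504218)
phase 3: p=0.6086, T=0.537, ωT=1.594997, cosh=2.565613, sinh=2.362704; start (x,ẋ)=(0.447969, 0.504218) → end (x,ẋ)=(0.597573, 0.166367)
phase 4: p=0.9785, T=0.368, ωT=1.093034, cosh=1.659254, sinh=1.324056; start (x,ẋ)=(0.597573, 0.166367) → end (x,ẋ)=(0.420608, -1.222031)
phase 5: p=1.2411, T=0.273, ωT=0.810865, cosh=1.347163, sinh=0.902689; start (x,ẋ)=(0.420608, -1.222031) → end (x,ẋ)=(-0.235630, -3.846152)

x = -0.2356, ẋ = -3.8462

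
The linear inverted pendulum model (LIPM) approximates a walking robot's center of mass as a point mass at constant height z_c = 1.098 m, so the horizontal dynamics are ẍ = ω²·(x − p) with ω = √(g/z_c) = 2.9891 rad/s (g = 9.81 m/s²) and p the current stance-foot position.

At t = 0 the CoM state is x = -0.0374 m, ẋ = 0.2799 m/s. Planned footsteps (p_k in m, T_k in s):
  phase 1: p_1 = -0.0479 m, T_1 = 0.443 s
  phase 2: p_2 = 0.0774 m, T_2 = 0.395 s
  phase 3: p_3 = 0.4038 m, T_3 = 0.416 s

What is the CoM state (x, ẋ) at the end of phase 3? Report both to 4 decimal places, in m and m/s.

x = 1.2872, ẋ = 2.9609

phase 1: p=-0.0479, T=0.443, ωT=1.324171, cosh=2.012546, sinh=1.746523; start (x,ẋ)=(-0.037400, 0.279900) → end (x,ẋ)=(0.136777, 0.618127)
phase 2: p=0.0774, T=0.395, ωT=1.180694, cosh=1.781850, sinh=1.474785; start (x,ẋ)=(0.136777, 0.618127) → end (x,ẋ)=(0.488176, 1.363159)
phase 3: p=0.4038, T=0.416, ωT=1.243466, cosh=1.877997, sinh=1.589613; start (x,ẋ)=(0.488176, 1.363159) → end (x,ẋ)=(1.287191, 2.960923)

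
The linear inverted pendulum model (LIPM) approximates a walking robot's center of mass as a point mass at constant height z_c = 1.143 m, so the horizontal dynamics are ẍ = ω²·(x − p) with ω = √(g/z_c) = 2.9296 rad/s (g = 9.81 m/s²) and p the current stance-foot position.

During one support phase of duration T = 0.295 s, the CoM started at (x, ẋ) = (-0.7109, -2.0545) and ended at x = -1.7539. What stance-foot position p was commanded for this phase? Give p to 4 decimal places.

p = 0.1918

ωT = 2.9296·0.295 = 0.864232; cosh(ωT) = 1.397279, sinh(ωT) = 0.975904
x(T) = p + (x₀−p)·cosh(ωT) + (ẋ₀/ω)·sinh(ωT) ⇒ p·(1 − cosh) = x(T) − x₀·cosh − (ẋ₀/ω)·sinh
numerator   = -1.7539 − (-0.7109)·1.397279 − (-2.0545/2.9296)·0.975904 = -0.076183
denominator = 1 − 1.397279 = -0.397279
p = -0.076183 / -0.397279 = 0.1918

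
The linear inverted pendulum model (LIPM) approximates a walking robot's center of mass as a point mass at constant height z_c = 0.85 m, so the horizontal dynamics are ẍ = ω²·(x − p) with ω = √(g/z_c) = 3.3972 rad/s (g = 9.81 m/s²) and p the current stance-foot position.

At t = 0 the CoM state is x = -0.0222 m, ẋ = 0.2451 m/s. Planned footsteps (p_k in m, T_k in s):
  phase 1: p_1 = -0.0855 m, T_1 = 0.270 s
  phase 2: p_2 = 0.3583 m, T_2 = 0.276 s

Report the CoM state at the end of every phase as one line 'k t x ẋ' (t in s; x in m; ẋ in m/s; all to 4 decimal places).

1 0.2700 0.0822 0.5817
2 0.5460 0.1368 -0.1574

phase 1: p=-0.0855, T=0.270, ωT=0.917244, cosh=1.451002, sinh=1.051383; start (x,ẋ)=(-0.022200, 0.245100) → end (x,ẋ)=(0.082203, 0.581733)
phase 2: p=0.3583, T=0.276, ωT=0.937627, cosh=1.472735, sinh=1.081179; start (x,ẋ)=(0.082203, 0.581733) → end (x,ẋ)=(0.136822, -0.157360)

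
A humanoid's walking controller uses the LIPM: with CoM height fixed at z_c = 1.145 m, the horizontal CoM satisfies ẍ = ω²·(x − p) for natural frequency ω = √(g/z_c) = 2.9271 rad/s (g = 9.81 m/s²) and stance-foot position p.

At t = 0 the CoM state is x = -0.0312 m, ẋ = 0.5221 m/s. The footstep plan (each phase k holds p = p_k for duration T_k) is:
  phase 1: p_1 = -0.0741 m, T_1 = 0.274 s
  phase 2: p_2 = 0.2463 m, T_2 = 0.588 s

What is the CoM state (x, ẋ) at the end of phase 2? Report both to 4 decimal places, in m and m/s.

phase 1: p=-0.0741, T=0.274, ωT=0.802025, cosh=1.339236, sinh=0.890817; start (x,ẋ)=(-0.031200, 0.522100) → end (x,ẋ)=(0.142246, 0.811078)
phase 2: p=0.2463, T=0.588, ωT=1.721135, cosh=2.884866, sinh=2.706003; start (x,ẋ)=(0.142246, 0.811078) → end (x,ẋ)=(0.695932, 1.515666)

x = 0.6959, ẋ = 1.5157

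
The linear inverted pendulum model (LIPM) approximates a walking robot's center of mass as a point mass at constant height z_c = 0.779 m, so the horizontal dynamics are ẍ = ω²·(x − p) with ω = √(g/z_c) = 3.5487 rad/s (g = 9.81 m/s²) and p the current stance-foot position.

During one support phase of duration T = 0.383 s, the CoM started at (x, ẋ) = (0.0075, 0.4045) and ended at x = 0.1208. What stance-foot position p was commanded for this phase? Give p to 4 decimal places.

ωT = 3.5487·0.383 = 1.359152; cosh(ωT) = 2.074885, sinh(ωT) = 1.818006
x(T) = p + (x₀−p)·cosh(ωT) + (ẋ₀/ω)·sinh(ωT) ⇒ p·(1 − cosh) = x(T) − x₀·cosh − (ẋ₀/ω)·sinh
numerator   = 0.1208 − (0.0075)·2.074885 − (0.4045/3.5487)·1.818006 = -0.101988
denominator = 1 − 2.074885 = -1.074885
p = -0.101988 / -1.074885 = 0.0949

p = 0.0949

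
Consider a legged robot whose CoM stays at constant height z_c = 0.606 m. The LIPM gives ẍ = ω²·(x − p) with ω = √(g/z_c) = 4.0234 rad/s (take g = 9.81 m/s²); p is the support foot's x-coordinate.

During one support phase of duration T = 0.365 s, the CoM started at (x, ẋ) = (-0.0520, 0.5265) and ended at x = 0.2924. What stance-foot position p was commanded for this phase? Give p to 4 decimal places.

ωT = 4.0234·0.365 = 1.468541; cosh(ωT) = 2.286578, sinh(ωT) = 2.056317
x(T) = p + (x₀−p)·cosh(ωT) + (ẋ₀/ω)·sinh(ωT) ⇒ p·(1 − cosh) = x(T) − x₀·cosh − (ẋ₀/ω)·sinh
numerator   = 0.2924 − (-0.0520)·2.286578 − (0.5265/4.0234)·2.056317 = 0.142214
denominator = 1 − 2.286578 = -1.286578
p = 0.142214 / -1.286578 = -0.1105

p = -0.1105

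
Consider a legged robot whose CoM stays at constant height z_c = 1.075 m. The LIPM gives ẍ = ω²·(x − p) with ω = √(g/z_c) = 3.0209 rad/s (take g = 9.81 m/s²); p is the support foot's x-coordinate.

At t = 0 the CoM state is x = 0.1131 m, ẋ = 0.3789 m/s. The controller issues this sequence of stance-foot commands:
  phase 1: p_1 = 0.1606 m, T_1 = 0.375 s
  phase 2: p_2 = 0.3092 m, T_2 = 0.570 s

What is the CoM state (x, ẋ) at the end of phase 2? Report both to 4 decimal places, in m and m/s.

x = 0.5520, ẋ = 0.8438

phase 1: p=0.1606, T=0.375, ωT=1.132837, cosh=1.713285, sinh=1.391167; start (x,ẋ)=(0.113100, 0.378900) → end (x,ẋ)=(0.253708, 0.449541)
phase 2: p=0.3092, T=0.570, ωT=1.721913, cosh=2.886973, sinh=2.708249; start (x,ẋ)=(0.253708, 0.449541) → end (x,ẋ)=(0.552011, 0.843813)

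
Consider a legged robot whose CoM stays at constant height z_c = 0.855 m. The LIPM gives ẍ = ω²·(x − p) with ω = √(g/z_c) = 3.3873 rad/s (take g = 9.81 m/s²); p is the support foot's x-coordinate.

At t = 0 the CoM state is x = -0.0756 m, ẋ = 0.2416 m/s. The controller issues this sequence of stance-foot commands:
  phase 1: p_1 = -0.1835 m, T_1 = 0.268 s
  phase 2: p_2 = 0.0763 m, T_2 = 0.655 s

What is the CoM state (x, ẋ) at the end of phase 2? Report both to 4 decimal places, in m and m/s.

phase 1: p=-0.1835, T=0.268, ωT=0.907796, cosh=1.441133, sinh=1.037721; start (x,ẋ)=(-0.075600, 0.241600) → end (x,ẋ)=(0.046014, 0.727454)
phase 2: p=0.0763, T=0.655, ωT=2.218682, cosh=4.651976, sinh=4.543223; start (x,ẋ)=(0.046014, 0.727454) → end (x,ẋ)=(0.911109, 2.918019)

x = 0.9111, ẋ = 2.9180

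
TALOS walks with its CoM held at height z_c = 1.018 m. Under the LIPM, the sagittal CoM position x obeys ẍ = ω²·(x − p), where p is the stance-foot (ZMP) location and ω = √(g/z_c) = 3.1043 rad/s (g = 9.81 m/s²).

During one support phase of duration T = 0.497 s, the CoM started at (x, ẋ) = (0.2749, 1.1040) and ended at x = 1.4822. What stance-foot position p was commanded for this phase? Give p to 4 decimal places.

ωT = 3.1043·0.497 = 1.542837; cosh(ωT) = 2.445808, sinh(ωT) = 2.232035
x(T) = p + (x₀−p)·cosh(ωT) + (ẋ₀/ω)·sinh(ωT) ⇒ p·(1 − cosh) = x(T) − x₀·cosh − (ẋ₀/ω)·sinh
numerator   = 1.4822 − (0.2749)·2.445808 − (1.1040/3.1043)·2.232035 = 0.016056
denominator = 1 − 2.445808 = -1.445808
p = 0.016056 / -1.445808 = -0.0111

p = -0.0111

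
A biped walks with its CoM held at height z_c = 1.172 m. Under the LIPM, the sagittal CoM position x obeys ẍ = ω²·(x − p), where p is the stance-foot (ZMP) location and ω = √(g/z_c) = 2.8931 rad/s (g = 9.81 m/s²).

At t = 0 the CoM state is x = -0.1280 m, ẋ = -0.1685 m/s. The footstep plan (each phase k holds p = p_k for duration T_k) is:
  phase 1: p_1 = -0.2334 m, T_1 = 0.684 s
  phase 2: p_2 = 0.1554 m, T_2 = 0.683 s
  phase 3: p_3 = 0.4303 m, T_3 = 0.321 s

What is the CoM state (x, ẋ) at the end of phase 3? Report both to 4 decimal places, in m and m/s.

x = -0.4168, ẋ = -2.0785

phase 1: p=-0.2334, T=0.684, ωT=1.978880, cosh=3.686431, sinh=3.548207; start (x,ẋ)=(-0.128000, -0.168500) → end (x,ẋ)=(-0.051505, 0.460801)
phase 2: p=0.1554, T=0.683, ωT=1.975987, cosh=3.676181, sinh=3.537557; start (x,ẋ)=(-0.051505, 0.460801) → end (x,ẋ)=(-0.041773, -0.423582)
phase 3: p=0.4303, T=0.321, ωT=0.928685, cosh=1.463126, sinh=1.068053; start (x,ẋ)=(-0.041773, -0.423582) → end (x,ẋ)=(-0.416777, -2.078451)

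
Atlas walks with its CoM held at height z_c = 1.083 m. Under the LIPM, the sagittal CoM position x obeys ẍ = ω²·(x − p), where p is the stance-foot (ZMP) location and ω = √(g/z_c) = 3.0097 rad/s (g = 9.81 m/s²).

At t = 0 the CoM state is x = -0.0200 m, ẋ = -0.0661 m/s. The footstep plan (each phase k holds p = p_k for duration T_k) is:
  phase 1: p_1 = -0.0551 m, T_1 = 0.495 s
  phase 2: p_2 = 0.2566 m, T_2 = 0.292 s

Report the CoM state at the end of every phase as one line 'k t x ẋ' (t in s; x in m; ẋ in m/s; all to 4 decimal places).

phase 1: p=-0.0551, T=0.495, ωT=1.489802, cosh=2.330816, sinh=2.105399; start (x,ẋ)=(-0.020000, -0.066100) → end (x,ẋ)=(-0.019528, 0.068348)
phase 2: p=0.2566, T=0.292, ωT=0.878832, cosh=1.411677, sinh=0.996409; start (x,ẋ)=(-0.019528, 0.068348) → end (x,ẋ)=(-0.110575, -0.731592)

1 0.4950 -0.0195 0.0683
2 0.7870 -0.1106 -0.7316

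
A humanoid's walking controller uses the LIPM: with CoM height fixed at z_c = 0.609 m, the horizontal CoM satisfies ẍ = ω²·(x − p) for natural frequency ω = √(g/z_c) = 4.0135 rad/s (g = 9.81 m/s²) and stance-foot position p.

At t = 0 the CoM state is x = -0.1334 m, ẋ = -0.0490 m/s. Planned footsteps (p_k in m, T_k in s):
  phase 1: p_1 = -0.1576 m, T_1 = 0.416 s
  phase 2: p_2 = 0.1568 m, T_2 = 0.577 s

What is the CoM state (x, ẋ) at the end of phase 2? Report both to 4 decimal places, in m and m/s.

phase 1: p=-0.1576, T=0.416, ωT=1.669616, cosh=2.749224, sinh=2.560904; start (x,ẋ)=(-0.133400, -0.049000) → end (x,ẋ)=(-0.122334, 0.114020)
phase 2: p=0.1568, T=0.577, ωT=2.315789, cosh=5.115804, sinh=5.017116; start (x,ẋ)=(-0.122334, 0.114020) → end (x,ẋ)=(-1.128664, -5.037398)

x = -1.1287, ẋ = -5.0374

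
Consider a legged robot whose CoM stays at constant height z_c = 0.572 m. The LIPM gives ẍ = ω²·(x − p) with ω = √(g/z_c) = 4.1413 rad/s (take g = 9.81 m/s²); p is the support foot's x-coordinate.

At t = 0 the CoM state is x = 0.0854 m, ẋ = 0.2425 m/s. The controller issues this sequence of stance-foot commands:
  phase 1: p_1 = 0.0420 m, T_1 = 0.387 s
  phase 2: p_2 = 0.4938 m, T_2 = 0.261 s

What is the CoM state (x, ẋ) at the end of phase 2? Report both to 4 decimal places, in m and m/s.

phase 1: p=0.0420, T=0.387, ωT=1.602683, cosh=2.583848, sinh=2.382492; start (x,ẋ)=(0.085400, 0.242500) → end (x,ẋ)=(0.293649, 1.054794)
phase 2: p=0.4938, T=0.261, ωT=1.080879, cosh=1.643283, sinh=1.303986; start (x,ẋ)=(0.293649, 1.054794) → end (x,ẋ)=(0.497023, 0.652473)

x = 0.4970, ẋ = 0.6525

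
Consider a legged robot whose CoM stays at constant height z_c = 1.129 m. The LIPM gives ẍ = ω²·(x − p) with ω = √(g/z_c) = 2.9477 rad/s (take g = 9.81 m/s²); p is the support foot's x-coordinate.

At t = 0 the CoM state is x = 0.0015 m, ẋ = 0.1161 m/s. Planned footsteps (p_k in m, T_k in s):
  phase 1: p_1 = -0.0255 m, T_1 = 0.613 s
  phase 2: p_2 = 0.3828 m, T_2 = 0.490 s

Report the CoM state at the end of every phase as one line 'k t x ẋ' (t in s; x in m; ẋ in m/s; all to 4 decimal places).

1 0.6130 0.1757 0.5990
2 1.1030 0.3262 0.1184

phase 1: p=-0.0255, T=0.613, ωT=1.806940, cosh=3.127967, sinh=2.963811; start (x,ẋ)=(0.001500, 0.116100) → end (x,ẋ)=(0.175690, 0.599041)
phase 2: p=0.3828, T=0.490, ωT=1.444373, cosh=2.237544, sinh=2.001650; start (x,ẋ)=(0.175690, 0.599041) → end (x,ẋ)=(0.326163, 0.118374)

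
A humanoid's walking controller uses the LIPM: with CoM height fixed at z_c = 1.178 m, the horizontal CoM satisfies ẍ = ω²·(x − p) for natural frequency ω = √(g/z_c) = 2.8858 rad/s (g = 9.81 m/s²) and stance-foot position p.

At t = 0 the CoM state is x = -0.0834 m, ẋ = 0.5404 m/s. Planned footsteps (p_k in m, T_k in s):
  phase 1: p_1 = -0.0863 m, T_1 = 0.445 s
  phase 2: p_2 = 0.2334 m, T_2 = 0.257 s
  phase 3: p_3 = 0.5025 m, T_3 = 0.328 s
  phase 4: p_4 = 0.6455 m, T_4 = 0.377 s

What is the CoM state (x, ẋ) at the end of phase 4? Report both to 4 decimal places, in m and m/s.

x = 2.2983, ẋ = 5.0768

phase 1: p=-0.0863, T=0.445, ωT=1.284181, cosh=1.944293, sinh=1.667416; start (x,ẋ)=(-0.083400, 0.540400) → end (x,ẋ)=(0.231582, 1.064650)
phase 2: p=0.2334, T=0.257, ωT=0.741651, cosh=1.287862, sinh=0.811535; start (x,ẋ)=(0.231582, 1.064650) → end (x,ẋ)=(0.530456, 1.366865)
phase 3: p=0.5025, T=0.328, ωT=0.946542, cosh=1.482433, sinh=1.094352; start (x,ẋ)=(0.530456, 1.366865) → end (x,ẋ)=(1.062285, 2.114571)
phase 4: p=0.6455, T=0.377, ωT=1.087947, cosh=1.652540, sinh=1.315633; start (x,ẋ)=(1.062285, 2.114571) → end (x,ẋ)=(2.298284, 5.076801)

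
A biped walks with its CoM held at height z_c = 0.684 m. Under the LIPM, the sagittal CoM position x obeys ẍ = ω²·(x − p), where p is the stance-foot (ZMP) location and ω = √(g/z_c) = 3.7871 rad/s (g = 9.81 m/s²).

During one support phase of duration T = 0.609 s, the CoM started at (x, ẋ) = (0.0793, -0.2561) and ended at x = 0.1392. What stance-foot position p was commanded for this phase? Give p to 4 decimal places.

ωT = 3.7871·0.609 = 2.306344; cosh(ωT) = 5.068642, sinh(ωT) = 4.969017
x(T) = p + (x₀−p)·cosh(ωT) + (ẋ₀/ω)·sinh(ωT) ⇒ p·(1 − cosh) = x(T) − x₀·cosh − (ẋ₀/ω)·sinh
numerator   = 0.1392 − (0.0793)·5.068642 − (-0.2561/3.7871)·4.969017 = 0.073283
denominator = 1 − 5.068642 = -4.068642
p = 0.073283 / -4.068642 = -0.0180

p = -0.0180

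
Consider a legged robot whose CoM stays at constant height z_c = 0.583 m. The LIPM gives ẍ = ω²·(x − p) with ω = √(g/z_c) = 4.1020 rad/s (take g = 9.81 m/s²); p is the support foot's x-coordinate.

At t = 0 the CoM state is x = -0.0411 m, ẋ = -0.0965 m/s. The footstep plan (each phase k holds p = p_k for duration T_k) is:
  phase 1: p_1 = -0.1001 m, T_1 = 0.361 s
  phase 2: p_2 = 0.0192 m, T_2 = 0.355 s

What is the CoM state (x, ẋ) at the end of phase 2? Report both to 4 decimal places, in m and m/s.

x = 0.0861, ẋ = 0.3707

phase 1: p=-0.1001, T=0.361, ωT=1.480822, cosh=2.312004, sinh=2.084554; start (x,ẋ)=(-0.041100, -0.096500) → end (x,ẋ)=(-0.012731, 0.281391)
phase 2: p=0.0192, T=0.355, ωT=1.456210, cosh=2.261394, sinh=2.028276; start (x,ẋ)=(-0.012731, 0.281391) → end (x,ẋ)=(0.086128, 0.370670)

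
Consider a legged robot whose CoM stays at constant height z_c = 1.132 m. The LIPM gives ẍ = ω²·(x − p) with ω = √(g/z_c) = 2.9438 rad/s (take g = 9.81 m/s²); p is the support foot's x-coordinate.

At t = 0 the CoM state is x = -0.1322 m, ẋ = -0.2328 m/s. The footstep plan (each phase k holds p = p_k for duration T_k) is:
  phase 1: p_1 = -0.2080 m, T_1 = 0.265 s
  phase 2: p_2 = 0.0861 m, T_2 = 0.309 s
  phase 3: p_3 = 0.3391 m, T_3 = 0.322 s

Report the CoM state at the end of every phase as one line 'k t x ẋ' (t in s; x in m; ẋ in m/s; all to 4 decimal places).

phase 1: p=-0.2080, T=0.265, ωT=0.780107, cosh=1.320031, sinh=0.861674; start (x,ẋ)=(-0.132200, -0.232800) → end (x,ẋ)=(-0.176084, -0.115029)
phase 2: p=0.0861, T=0.309, ωT=0.909634, cosh=1.443043, sinh=1.040371; start (x,ẋ)=(-0.176084, -0.115029) → end (x,ẋ)=(-0.332895, -0.968969)
phase 3: p=0.3391, T=0.322, ωT=0.947904, cosh=1.483924, sinh=1.096371; start (x,ẋ)=(-0.332895, -0.968969) → end (x,ẋ)=(-1.018967, -3.606739)

1 0.2650 -0.1761 -0.1150
2 0.5740 -0.3329 -0.9690
3 0.8960 -1.0190 -3.6067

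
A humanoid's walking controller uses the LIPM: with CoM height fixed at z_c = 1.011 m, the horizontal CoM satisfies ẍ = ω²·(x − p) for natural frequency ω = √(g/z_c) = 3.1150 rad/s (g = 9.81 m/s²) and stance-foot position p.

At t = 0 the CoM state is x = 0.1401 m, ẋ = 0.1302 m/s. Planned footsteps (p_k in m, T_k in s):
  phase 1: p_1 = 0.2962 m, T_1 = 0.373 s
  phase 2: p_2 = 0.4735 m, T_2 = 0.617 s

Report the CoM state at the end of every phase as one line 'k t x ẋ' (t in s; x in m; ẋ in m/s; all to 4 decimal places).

phase 1: p=0.2962, T=0.373, ωT=1.161895, cosh=1.754438, sinh=1.441546; start (x,ẋ)=(0.140100, 0.130200) → end (x,ẋ)=(0.082586, -0.472526)
phase 2: p=0.4735, T=0.617, ωT=1.921955, cosh=3.490314, sinh=3.343993; start (x,ẋ)=(0.082586, -0.472526) → end (x,ẋ)=(-1.398177, -5.721239)

1 0.3730 0.0826 -0.4725
2 0.9900 -1.3982 -5.7212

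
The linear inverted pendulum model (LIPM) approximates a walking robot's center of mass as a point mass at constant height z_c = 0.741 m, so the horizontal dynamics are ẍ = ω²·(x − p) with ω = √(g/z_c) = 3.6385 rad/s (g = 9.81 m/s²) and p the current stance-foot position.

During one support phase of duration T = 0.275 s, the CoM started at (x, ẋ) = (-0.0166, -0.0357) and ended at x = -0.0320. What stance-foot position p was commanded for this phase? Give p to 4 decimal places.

p = -0.0095

ωT = 3.6385·0.275 = 1.000588; cosh(ωT) = 1.543771, sinh(ωT) = 1.176108
x(T) = p + (x₀−p)·cosh(ωT) + (ẋ₀/ω)·sinh(ωT) ⇒ p·(1 − cosh) = x(T) − x₀·cosh − (ẋ₀/ω)·sinh
numerator   = -0.0320 − (-0.0166)·1.543771 − (-0.0357/3.6385)·1.176108 = 0.005166
denominator = 1 − 1.543771 = -0.543771
p = 0.005166 / -0.543771 = -0.0095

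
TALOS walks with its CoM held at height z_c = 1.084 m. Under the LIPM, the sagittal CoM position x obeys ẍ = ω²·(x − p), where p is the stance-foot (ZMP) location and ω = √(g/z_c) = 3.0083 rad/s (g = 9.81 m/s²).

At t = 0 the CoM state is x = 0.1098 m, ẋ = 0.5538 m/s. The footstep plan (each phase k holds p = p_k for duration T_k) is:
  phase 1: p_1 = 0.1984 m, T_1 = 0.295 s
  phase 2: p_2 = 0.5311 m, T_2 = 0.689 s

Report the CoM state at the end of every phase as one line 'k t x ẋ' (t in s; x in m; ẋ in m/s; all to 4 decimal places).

1 0.2950 0.2582 0.5177
2 0.9840 0.1028 -1.1201

phase 1: p=0.1984, T=0.295, ωT=0.887448, cosh=1.420315, sinh=1.008610; start (x,ẋ)=(0.109800, 0.553800) → end (x,ẋ)=(0.258236, 0.517740)
phase 2: p=0.5311, T=0.689, ωT=2.072719, cosh=4.036120, sinh=3.910277; start (x,ẋ)=(0.258236, 0.517740) → end (x,ẋ)=(0.102761, -1.120119)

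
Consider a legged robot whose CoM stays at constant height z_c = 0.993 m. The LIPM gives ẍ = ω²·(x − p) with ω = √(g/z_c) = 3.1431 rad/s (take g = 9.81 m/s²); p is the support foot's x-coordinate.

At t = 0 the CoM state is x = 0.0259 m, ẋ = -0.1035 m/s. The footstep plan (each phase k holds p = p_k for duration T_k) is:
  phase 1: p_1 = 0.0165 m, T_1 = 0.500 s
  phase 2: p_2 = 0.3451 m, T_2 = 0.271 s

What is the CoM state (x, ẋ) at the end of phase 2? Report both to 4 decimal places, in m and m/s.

x = -0.2410, ẋ = -1.4132

phase 1: p=0.0165, T=0.500, ωT=1.571550, cosh=2.510914, sinh=2.303191; start (x,ẋ)=(0.025900, -0.103500) → end (x,ẋ)=(-0.035740, -0.191831)
phase 2: p=0.3451, T=0.271, ωT=0.851780, cosh=1.385235, sinh=0.958580; start (x,ẋ)=(-0.035740, -0.191831) → end (x,ẋ)=(-0.240957, -1.413169)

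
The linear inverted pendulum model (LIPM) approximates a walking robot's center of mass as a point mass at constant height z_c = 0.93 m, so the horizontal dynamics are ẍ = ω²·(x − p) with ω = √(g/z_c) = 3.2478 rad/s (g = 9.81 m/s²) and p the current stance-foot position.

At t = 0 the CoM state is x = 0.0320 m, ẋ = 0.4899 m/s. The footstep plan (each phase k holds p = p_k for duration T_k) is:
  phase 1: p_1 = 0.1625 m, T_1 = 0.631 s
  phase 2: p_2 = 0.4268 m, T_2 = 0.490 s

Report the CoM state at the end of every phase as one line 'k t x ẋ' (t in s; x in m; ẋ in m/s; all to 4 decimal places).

1 0.6310 0.2233 0.3153
2 1.1210 0.1350 -0.7491

phase 1: p=0.1625, T=0.631, ωT=2.049362, cosh=3.945881, sinh=3.817064; start (x,ẋ)=(0.032000, 0.489900) → end (x,ẋ)=(0.223331, 0.315271)
phase 2: p=0.4268, T=0.490, ωT=1.591422, cosh=2.557181, sinh=2.353546; start (x,ẋ)=(0.223331, 0.315271) → end (x,ẋ)=(0.134956, -0.749084)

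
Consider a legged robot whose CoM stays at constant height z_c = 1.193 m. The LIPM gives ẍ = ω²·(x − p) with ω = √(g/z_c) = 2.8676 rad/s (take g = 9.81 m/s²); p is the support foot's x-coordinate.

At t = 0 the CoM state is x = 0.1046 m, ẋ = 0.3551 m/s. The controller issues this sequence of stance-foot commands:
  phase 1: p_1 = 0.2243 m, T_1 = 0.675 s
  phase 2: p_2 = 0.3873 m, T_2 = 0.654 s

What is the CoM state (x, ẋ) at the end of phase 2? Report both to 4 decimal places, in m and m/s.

phase 1: p=0.2243, T=0.675, ωT=1.935630, cosh=3.536370, sinh=3.392037; start (x,ẋ)=(0.104600, 0.355100) → end (x,ẋ)=(0.221038, 0.091443)
phase 2: p=0.3873, T=0.654, ωT=1.875410, cosh=3.338394, sinh=3.185102; start (x,ẋ)=(0.221038, 0.091443) → end (x,ẋ)=(-0.066179, -1.213295)

x = -0.0662, ẋ = -1.2133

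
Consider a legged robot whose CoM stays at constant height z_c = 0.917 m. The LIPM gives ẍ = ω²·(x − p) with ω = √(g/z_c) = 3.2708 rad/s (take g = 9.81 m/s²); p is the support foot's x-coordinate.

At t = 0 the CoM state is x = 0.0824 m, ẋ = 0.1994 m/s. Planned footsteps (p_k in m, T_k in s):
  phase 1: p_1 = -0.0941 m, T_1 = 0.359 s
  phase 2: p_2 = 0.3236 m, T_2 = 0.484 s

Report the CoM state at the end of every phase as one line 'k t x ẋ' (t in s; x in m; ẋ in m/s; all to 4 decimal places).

phase 1: p=-0.0941, T=0.359, ωT=1.174217, cosh=1.772335, sinh=1.463274; start (x,ẋ)=(0.082400, 0.199400) → end (x,ẋ)=(0.307924, 1.198146)
phase 2: p=0.3236, T=0.484, ωT=1.583067, cosh=2.537607, sinh=2.332263; start (x,ẋ)=(0.307924, 1.198146) → end (x,ẋ)=(1.138165, 2.920840)

1 0.3590 0.3079 1.1981
2 0.8430 1.1382 2.9208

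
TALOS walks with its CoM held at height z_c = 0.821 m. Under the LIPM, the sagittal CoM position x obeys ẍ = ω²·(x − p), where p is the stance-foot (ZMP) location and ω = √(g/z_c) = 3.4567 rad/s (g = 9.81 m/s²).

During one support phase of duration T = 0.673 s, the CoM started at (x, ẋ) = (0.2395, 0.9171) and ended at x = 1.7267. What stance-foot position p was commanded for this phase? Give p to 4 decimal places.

ωT = 3.4567·0.673 = 2.326359; cosh(ωT) = 5.169120, sinh(ωT) = 5.071469
x(T) = p + (x₀−p)·cosh(ωT) + (ẋ₀/ω)·sinh(ωT) ⇒ p·(1 − cosh) = x(T) − x₀·cosh − (ẋ₀/ω)·sinh
numerator   = 1.7267 − (0.2395)·5.169120 − (0.9171/3.4567)·5.071469 = -0.856820
denominator = 1 − 5.169120 = -4.169120
p = -0.856820 / -4.169120 = 0.2055

p = 0.2055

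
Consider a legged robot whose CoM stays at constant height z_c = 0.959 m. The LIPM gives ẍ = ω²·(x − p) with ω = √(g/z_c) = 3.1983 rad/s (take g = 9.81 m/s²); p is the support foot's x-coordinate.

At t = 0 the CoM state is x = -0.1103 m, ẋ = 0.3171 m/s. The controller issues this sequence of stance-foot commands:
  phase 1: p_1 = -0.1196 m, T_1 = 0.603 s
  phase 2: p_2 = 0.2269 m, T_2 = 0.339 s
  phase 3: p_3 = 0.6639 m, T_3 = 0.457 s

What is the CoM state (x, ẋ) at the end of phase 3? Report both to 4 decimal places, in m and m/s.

x = 2.2049, ẋ = 5.3427

phase 1: p=-0.1196, T=0.603, ωT=1.928575, cosh=3.512527, sinh=3.367172; start (x,ẋ)=(-0.110300, 0.317100) → end (x,ẋ)=(0.246910, 1.213976)
phase 2: p=0.2269, T=0.339, ωT=1.084224, cosh=1.647654, sinh=1.309490; start (x,ẋ)=(0.246910, 1.213976) → end (x,ẋ)=(0.756911, 2.084015)
phase 3: p=0.6639, T=0.457, ωT=1.461623, cosh=2.272407, sinh=2.040547; start (x,ẋ)=(0.756911, 2.084015) → end (x,ẋ)=(2.204881, 5.342744)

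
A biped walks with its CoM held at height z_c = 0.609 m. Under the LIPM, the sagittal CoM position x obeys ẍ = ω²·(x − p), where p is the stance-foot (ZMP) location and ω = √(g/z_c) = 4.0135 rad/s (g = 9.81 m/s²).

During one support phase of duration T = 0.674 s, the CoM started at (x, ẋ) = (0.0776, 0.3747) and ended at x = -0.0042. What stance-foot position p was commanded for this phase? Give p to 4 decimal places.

ωT = 4.0135·0.674 = 2.705099; cosh(ωT) = 7.511330, sinh(ωT) = 7.444467
x(T) = p + (x₀−p)·cosh(ωT) + (ẋ₀/ω)·sinh(ωT) ⇒ p·(1 − cosh) = x(T) − x₀·cosh − (ẋ₀/ω)·sinh
numerator   = -0.0042 − (0.0776)·7.511330 − (0.3747/4.0135)·7.444467 = -1.282094
denominator = 1 − 7.511330 = -6.511330
p = -1.282094 / -6.511330 = 0.1969

p = 0.1969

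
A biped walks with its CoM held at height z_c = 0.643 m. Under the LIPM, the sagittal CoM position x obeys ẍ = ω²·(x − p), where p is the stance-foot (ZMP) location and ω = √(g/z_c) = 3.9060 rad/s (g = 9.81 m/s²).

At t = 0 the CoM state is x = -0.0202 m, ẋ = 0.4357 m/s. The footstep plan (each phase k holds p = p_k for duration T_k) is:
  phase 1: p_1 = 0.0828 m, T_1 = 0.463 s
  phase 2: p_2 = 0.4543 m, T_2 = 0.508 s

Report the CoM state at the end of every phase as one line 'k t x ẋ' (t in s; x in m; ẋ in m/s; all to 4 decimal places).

phase 1: p=0.0828, T=0.463, ωT=1.808478, cosh=3.132529, sinh=2.968625; start (x,ẋ)=(-0.020200, 0.435700) → end (x,ẋ)=(0.091289, 0.170511)
phase 2: p=0.4543, T=0.508, ωT=1.984248, cosh=3.705530, sinh=3.568046; start (x,ẋ)=(0.091289, 0.170511) → end (x,ẋ)=(-0.735090, -4.427374)

1 0.4630 0.0913 0.1705
2 0.9710 -0.7351 -4.4274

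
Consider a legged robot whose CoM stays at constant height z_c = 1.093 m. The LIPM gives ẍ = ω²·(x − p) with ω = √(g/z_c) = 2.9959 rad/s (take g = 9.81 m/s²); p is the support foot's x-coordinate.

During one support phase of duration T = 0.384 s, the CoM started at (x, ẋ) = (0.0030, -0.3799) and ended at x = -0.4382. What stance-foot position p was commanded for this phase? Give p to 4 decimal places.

ωT = 2.9959·0.384 = 1.150426; cosh(ωT) = 1.738020, sinh(ωT) = 1.421518
x(T) = p + (x₀−p)·cosh(ωT) + (ẋ₀/ω)·sinh(ωT) ⇒ p·(1 − cosh) = x(T) − x₀·cosh − (ẋ₀/ω)·sinh
numerator   = -0.4382 − (0.0030)·1.738020 − (-0.3799/2.9959)·1.421518 = -0.263156
denominator = 1 − 1.738020 = -0.738020
p = -0.263156 / -0.738020 = 0.3566

p = 0.3566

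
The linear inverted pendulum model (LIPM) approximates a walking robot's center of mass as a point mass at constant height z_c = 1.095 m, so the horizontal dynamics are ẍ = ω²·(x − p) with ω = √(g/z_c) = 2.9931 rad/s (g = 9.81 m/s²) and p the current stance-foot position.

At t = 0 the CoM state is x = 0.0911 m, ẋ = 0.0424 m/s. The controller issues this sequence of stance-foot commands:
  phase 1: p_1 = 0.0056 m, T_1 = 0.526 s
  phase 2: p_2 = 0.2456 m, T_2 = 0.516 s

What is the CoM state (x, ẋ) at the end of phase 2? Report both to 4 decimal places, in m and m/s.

phase 1: p=0.0056, T=0.526, ωT=1.574371, cosh=2.517420, sinh=2.310282; start (x,ẋ)=(0.091100, 0.042400) → end (x,ẋ)=(0.253567, 0.697963)
phase 2: p=0.2456, T=0.516, ωT=1.544440, cosh=2.449388, sinh=2.235957; start (x,ẋ)=(0.253567, 0.697963) → end (x,ẋ)=(0.786518, 1.762899)

x = 0.7865, ẋ = 1.7629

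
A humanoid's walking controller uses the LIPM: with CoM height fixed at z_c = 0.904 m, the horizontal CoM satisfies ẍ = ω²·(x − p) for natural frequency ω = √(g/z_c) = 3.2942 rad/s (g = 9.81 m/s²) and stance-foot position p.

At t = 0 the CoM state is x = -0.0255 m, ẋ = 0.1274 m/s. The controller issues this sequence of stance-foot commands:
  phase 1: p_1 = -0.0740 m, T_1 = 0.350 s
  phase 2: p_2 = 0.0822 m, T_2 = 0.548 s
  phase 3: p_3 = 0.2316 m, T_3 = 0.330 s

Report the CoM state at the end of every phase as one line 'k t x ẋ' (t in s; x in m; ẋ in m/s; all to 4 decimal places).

1 0.3500 0.0656 0.4497
2 0.8980 0.4343 1.2428
3 1.2280 1.0621 2.9298

phase 1: p=-0.0740, T=0.350, ωT=1.152970, cosh=1.741642, sinh=1.425944; start (x,ẋ)=(-0.025500, 0.127400) → end (x,ẋ)=(0.065617, 0.449707)
phase 2: p=0.0822, T=0.548, ωT=1.805222, cosh=3.122878, sinh=2.958440; start (x,ẋ)=(0.065617, 0.449707) → end (x,ẋ)=(0.434283, 1.242763)
phase 3: p=0.2316, T=0.330, ωT=1.087086, cosh=1.651409, sinh=1.314211; start (x,ẋ)=(0.434283, 1.242763) → end (x,ẋ)=(1.062108, 2.929778)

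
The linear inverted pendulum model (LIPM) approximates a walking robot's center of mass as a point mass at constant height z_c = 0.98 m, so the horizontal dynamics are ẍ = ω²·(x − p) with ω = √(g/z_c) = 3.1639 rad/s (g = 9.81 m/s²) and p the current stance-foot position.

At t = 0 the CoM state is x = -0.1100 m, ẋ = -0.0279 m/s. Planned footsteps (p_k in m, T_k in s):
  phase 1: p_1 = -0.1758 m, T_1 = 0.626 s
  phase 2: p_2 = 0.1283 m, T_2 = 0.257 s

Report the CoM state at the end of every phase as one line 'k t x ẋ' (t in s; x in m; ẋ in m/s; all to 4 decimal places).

1 0.6260 0.0358 0.6370
2 0.8830 0.1859 0.5944

phase 1: p=-0.1758, T=0.626, ωT=1.980601, cosh=3.692543, sinh=3.554557; start (x,ẋ)=(-0.110000, -0.027900) → end (x,ẋ)=(0.035824, 0.636982)
phase 2: p=0.1283, T=0.257, ωT=0.813122, cosh=1.349204, sinh=0.905733; start (x,ẋ)=(0.035824, 0.636982) → end (x,ẋ)=(0.185881, 0.594417)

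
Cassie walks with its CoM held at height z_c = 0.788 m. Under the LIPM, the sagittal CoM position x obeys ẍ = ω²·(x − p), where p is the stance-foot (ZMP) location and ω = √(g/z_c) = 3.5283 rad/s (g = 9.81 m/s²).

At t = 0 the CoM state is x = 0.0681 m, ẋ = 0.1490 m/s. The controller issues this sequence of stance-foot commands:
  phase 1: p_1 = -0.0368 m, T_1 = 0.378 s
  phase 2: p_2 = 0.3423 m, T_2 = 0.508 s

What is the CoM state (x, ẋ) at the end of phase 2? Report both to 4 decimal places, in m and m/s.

phase 1: p=-0.0368, T=0.378, ωT=1.333697, cosh=2.029275, sinh=1.765774; start (x,ẋ)=(0.068100, 0.149000) → end (x,ẋ)=(0.250640, 0.955908)
phase 2: p=0.3423, T=0.508, ωT=1.792376, cosh=3.085133, sinh=2.918569; start (x,ẋ)=(0.250640, 0.955908) → end (x,ẋ)=(0.850231, 2.005222)

x = 0.8502, ẋ = 2.0052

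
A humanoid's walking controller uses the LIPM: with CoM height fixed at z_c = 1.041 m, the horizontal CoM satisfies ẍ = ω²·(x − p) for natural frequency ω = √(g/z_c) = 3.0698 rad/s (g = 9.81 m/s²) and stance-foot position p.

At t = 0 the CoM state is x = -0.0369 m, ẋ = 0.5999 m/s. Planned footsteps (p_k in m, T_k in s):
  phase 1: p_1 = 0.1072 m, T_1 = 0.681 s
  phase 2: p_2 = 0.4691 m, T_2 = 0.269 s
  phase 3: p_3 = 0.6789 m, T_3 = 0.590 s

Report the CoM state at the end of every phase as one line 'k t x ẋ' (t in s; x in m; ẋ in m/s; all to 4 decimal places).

1 0.6810 0.2938 0.7016
2 0.9500 0.4415 0.4581
3 1.5400 0.3774 -0.7314

phase 1: p=0.1072, T=0.681, ωT=2.090534, cosh=4.106427, sinh=3.982805; start (x,ẋ)=(-0.036900, 0.599900) → end (x,ẋ)=(0.293783, 0.701619)
phase 2: p=0.4691, T=0.269, ωT=0.825776, cosh=1.360774, sinh=0.922879; start (x,ẋ)=(0.293783, 0.701619) → end (x,ẋ)=(0.441462, 0.458063)
phase 3: p=0.6789, T=0.590, ωT=1.811182, cosh=3.140568, sinh=2.977107; start (x,ẋ)=(0.441462, 0.458063) → end (x,ẋ)=(0.377443, -0.731393)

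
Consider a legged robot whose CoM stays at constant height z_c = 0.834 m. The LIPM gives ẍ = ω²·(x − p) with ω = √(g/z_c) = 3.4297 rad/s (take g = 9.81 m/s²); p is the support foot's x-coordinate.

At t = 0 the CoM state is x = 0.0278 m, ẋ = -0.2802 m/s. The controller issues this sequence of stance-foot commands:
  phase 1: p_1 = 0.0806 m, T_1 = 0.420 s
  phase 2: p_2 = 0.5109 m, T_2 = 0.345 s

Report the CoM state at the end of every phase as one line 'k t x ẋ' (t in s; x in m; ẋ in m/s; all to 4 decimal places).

1 0.4200 -0.2000 -0.9857
2 0.7650 -1.1836 -5.3667

phase 1: p=0.0806, T=0.420, ωT=1.440474, cosh=2.229756, sinh=1.992941; start (x,ẋ)=(0.027800, -0.280200) → end (x,ẋ)=(-0.199951, -0.985676)
phase 2: p=0.5109, T=0.345, ωT=1.183246, cosh=1.785620, sinh=1.479337; start (x,ẋ)=(-0.199951, -0.985676) → end (x,ẋ)=(-1.183562, -5.366672)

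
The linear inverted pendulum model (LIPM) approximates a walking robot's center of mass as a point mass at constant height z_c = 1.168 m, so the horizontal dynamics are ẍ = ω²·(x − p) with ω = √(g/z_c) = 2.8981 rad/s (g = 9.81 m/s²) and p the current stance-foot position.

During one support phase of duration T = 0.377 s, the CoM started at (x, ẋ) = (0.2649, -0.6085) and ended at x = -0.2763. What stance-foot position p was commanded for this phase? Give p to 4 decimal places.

p = 0.6647

ωT = 2.8981·0.377 = 1.092584; cosh(ωT) = 1.658659, sinh(ωT) = 1.323310
x(T) = p + (x₀−p)·cosh(ωT) + (ẋ₀/ω)·sinh(ωT) ⇒ p·(1 − cosh) = x(T) − x₀·cosh − (ẋ₀/ω)·sinh
numerator   = -0.2763 − (0.2649)·1.658659 − (-0.6085/2.8981)·1.323310 = -0.437830
denominator = 1 − 1.658659 = -0.658659
p = -0.437830 / -0.658659 = 0.6647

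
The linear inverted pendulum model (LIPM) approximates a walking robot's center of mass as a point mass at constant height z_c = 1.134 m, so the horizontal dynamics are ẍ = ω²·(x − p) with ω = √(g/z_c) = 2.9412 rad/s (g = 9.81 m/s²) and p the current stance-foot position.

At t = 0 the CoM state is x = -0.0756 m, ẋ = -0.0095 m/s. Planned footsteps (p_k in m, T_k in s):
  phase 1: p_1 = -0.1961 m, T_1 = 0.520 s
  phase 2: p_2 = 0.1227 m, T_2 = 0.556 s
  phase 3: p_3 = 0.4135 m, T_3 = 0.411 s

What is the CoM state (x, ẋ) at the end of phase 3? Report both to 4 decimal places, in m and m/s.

phase 1: p=-0.1961, T=0.520, ωT=1.529424, cosh=2.416089, sinh=2.199429; start (x,ẋ)=(-0.075600, -0.009500) → end (x,ẋ)=(0.087935, 0.756557)
phase 2: p=0.1227, T=0.556, ωT=1.635307, cosh=2.662963, sinh=2.468071; start (x,ẋ)=(0.087935, 0.756557) → end (x,ẋ)=(0.664976, 1.762318)
phase 3: p=0.4135, T=0.411, ωT=1.208833, cosh=1.824060, sinh=1.525514; start (x,ẋ)=(0.664976, 1.762318) → end (x,ẋ)=(1.786270, 4.342907)

x = 1.7863, ẋ = 4.3429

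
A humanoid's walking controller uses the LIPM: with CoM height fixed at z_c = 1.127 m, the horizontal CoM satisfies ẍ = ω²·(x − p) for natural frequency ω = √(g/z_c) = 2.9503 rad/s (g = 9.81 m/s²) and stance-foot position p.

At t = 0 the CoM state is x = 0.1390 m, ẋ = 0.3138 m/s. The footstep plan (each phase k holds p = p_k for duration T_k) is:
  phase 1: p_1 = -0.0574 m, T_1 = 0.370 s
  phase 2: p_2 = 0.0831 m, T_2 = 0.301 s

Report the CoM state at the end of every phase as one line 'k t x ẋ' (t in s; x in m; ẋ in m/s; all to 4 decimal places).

1 0.3700 0.4087 1.2859
2 0.6710 0.9857 2.7968

phase 1: p=-0.0574, T=0.370, ωT=1.091611, cosh=1.657372, sinh=1.321697; start (x,ẋ)=(0.139000, 0.313800) → end (x,ẋ)=(0.408686, 1.285926)
phase 2: p=0.0831, T=0.301, ωT=0.888040, cosh=1.420912, sinh=1.009450; start (x,ẋ)=(0.408686, 1.285926) → end (x,ẋ)=(0.985711, 2.796843)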